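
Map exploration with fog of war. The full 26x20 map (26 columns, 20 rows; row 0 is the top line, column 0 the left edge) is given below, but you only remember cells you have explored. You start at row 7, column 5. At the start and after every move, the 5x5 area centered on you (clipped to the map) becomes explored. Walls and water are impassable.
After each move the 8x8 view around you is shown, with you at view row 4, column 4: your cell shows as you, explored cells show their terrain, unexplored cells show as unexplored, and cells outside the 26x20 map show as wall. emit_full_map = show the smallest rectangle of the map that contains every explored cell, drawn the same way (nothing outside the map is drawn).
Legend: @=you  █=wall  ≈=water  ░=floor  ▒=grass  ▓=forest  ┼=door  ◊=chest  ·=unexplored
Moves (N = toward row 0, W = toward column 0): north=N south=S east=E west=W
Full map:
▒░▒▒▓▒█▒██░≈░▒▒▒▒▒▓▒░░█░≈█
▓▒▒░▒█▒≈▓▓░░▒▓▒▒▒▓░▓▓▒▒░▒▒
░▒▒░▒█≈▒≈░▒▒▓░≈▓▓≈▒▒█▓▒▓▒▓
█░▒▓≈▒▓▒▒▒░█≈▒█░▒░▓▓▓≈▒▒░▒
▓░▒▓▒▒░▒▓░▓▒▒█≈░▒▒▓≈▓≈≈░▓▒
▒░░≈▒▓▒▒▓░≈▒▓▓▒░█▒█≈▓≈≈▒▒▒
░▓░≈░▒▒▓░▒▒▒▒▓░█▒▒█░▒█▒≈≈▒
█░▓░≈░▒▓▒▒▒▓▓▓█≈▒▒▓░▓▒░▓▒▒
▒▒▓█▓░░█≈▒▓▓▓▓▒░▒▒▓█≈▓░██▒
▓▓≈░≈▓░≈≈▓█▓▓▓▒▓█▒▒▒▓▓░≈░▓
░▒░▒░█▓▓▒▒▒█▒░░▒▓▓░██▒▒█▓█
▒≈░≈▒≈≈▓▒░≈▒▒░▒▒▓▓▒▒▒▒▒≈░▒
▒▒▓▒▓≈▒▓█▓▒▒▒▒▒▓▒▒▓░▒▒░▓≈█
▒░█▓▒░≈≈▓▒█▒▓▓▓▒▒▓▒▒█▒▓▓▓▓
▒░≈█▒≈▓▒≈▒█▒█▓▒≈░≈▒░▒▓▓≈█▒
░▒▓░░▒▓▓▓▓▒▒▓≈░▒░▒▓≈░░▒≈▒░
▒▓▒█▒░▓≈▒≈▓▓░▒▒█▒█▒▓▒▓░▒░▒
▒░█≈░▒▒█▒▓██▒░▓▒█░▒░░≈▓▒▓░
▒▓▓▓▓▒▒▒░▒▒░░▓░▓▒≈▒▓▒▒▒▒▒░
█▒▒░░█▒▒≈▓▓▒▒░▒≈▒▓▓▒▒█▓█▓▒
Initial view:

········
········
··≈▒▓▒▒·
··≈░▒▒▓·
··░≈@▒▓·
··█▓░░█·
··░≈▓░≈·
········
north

········
········
··▓▒▒░▒·
··≈▒▓▒▒·
··≈░@▒▓·
··░≈░▒▓·
··█▓░░█·
··░≈▓░≈·

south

········
··▓▒▒░▒·
··≈▒▓▒▒·
··≈░▒▒▓·
··░≈@▒▓·
··█▓░░█·
··░≈▓░≈·
········

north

········
········
··▓▒▒░▒·
··≈▒▓▒▒·
··≈░@▒▓·
··░≈░▒▓·
··█▓░░█·
··░≈▓░≈·

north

········
········
··▓≈▒▓▒·
··▓▒▒░▒·
··≈▒@▒▒·
··≈░▒▒▓·
··░≈░▒▓·
··█▓░░█·

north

········
········
··░▒█≈▒·
··▓≈▒▓▒·
··▓▒@░▒·
··≈▒▓▒▒·
··≈░▒▒▓·
··░≈░▒▓·

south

········
··░▒█≈▒·
··▓≈▒▓▒·
··▓▒▒░▒·
··≈▒@▒▒·
··≈░▒▒▓·
··░≈░▒▓·
··█▓░░█·

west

········
···░▒█≈▒
··▒▓≈▒▓▒
··▒▓▒▒░▒
··░≈@▓▒▒
··░≈░▒▒▓
··▓░≈░▒▓
···█▓░░█

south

···░▒█≈▒
··▒▓≈▒▓▒
··▒▓▒▒░▒
··░≈▒▓▒▒
··░≈@▒▒▓
··▓░≈░▒▓
··▓█▓░░█
···░≈▓░≈

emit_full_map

·░▒█≈▒
▒▓≈▒▓▒
▒▓▒▒░▒
░≈▒▓▒▒
░≈@▒▒▓
▓░≈░▒▓
▓█▓░░█
·░≈▓░≈

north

········
···░▒█≈▒
··▒▓≈▒▓▒
··▒▓▒▒░▒
··░≈@▓▒▒
··░≈░▒▒▓
··▓░≈░▒▓
··▓█▓░░█

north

········
········
··▒░▒█≈▒
··▒▓≈▒▓▒
··▒▓@▒░▒
··░≈▒▓▒▒
··░≈░▒▒▓
··▓░≈░▒▓

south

········
··▒░▒█≈▒
··▒▓≈▒▓▒
··▒▓▒▒░▒
··░≈@▓▒▒
··░≈░▒▒▓
··▓░≈░▒▓
··▓█▓░░█

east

········
·▒░▒█≈▒·
·▒▓≈▒▓▒·
·▒▓▒▒░▒·
·░≈▒@▒▒·
·░≈░▒▒▓·
·▓░≈░▒▓·
·▓█▓░░█·

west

········
··▒░▒█≈▒
··▒▓≈▒▓▒
··▒▓▒▒░▒
··░≈@▓▒▒
··░≈░▒▒▓
··▓░≈░▒▓
··▓█▓░░█

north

········
········
··▒░▒█≈▒
··▒▓≈▒▓▒
··▒▓@▒░▒
··░≈▒▓▒▒
··░≈░▒▒▓
··▓░≈░▒▓

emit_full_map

▒░▒█≈▒
▒▓≈▒▓▒
▒▓@▒░▒
░≈▒▓▒▒
░≈░▒▒▓
▓░≈░▒▓
▓█▓░░█
·░≈▓░≈


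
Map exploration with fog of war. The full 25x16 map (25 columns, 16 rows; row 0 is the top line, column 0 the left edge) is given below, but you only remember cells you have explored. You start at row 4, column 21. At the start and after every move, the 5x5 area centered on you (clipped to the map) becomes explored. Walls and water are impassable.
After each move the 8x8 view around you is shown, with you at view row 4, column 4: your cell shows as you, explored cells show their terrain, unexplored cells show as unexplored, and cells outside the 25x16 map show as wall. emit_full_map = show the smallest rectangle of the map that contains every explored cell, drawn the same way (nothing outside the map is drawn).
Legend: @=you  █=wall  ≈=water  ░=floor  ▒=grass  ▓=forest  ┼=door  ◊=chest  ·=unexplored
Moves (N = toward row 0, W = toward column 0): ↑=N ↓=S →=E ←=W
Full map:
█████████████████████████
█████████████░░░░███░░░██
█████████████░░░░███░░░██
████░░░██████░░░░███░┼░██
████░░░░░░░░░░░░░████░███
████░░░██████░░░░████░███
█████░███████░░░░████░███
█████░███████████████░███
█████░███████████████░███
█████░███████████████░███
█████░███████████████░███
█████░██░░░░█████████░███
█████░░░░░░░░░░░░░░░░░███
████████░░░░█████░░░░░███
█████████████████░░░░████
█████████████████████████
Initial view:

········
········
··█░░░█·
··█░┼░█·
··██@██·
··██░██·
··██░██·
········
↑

████████
········
··█░░░█·
··█░░░█·
··█░@░█·
··██░██·
··██░██·
··██░██·

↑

████████
████████
··█████·
··█░░░█·
··█░@░█·
··█░┼░█·
··██░██·
··██░██·

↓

████████
··█████·
··█░░░█·
··█░░░█·
··█░@░█·
··██░██·
··██░██·
··██░██·

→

████████
·█████·█
·█░░░███
·█░░░███
·█░┼@███
·██░████
·██░████
·██░██·█

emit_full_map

█████·
█░░░██
█░░░██
█░┼@██
██░███
██░███
██░██·

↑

████████
████████
·███████
·█░░░███
·█░░@███
·█░┼░███
·██░████
·██░████

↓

████████
·███████
·█░░░███
·█░░░███
·█░┼@███
·██░████
·██░████
·██░██·█

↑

████████
████████
·███████
·█░░░███
·█░░@███
·█░┼░███
·██░████
·██░████

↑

████████
████████
████████
·███████
·█░░@███
·█░░░███
·█░┼░███
·██░████

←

████████
████████
████████
··██████
··█░@░██
··█░░░██
··█░┼░██
··██░███

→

████████
████████
████████
·███████
·█░░@███
·█░░░███
·█░┼░███
·██░████

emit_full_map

██████
█░░@██
█░░░██
█░┼░██
██░███
██░███
██░██·


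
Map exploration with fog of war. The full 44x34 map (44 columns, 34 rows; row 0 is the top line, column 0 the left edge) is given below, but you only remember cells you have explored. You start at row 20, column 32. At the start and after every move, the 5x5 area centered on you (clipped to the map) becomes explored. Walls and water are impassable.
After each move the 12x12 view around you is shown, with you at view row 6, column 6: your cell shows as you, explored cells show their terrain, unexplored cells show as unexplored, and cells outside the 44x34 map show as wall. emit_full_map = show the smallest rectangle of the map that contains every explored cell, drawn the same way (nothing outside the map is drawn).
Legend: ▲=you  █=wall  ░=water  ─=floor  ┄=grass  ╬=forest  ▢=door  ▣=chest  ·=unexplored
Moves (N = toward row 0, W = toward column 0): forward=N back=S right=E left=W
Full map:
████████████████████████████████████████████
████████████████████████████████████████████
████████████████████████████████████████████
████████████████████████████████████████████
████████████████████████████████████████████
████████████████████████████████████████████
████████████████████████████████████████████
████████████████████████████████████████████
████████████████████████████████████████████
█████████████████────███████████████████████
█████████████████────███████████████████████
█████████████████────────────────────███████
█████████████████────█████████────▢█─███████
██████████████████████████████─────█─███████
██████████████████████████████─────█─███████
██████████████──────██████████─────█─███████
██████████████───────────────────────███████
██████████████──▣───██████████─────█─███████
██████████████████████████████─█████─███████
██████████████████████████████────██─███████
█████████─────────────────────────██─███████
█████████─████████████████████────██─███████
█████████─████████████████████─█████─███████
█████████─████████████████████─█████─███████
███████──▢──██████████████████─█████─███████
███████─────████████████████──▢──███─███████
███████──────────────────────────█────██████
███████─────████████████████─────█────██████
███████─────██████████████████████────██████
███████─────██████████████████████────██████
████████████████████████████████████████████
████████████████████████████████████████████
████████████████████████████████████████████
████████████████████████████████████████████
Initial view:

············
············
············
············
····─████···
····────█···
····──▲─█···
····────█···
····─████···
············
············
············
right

············
············
············
············
···─█████···
···────██···
···───▲██···
···────██···
···─█████···
············
············
············

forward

············
············
············
············
····────█···
···─█████···
···───▲██···
···────██···
···────██···
···─█████···
············
············

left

············
············
············
············
····─────█··
····─█████··
····──▲─██··
····────██··
····────██··
····─█████··
············
············

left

············
············
············
············
····█─────█·
····█─█████·
····█─▲──██·
····─────██·
····█────██·
·····─█████·
············
············

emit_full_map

█─────█
█─█████
█─▲──██
─────██
█────██
·─█████

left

············
············
············
············
····██─────█
····██─█████
····██▲───██
····──────██
····██────██
······─█████
············
············

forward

············
············
············
············
····─────···
····██─────█
····██▲█████
····██────██
····──────██
····██────██
······─█████
············

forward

············
············
············
············
····██───···
····─────···
····██▲────█
····██─█████
····██────██
····──────██
····██────██
······─█████

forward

············
············
············
············
····██───···
····██───···
····──▲──···
····██─────█
····██─█████
····██────██
····──────██
····██────██

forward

············
············
············
············
····██───···
····██───···
····██▲──···
····─────···
····██─────█
····██─█████
····██────██
····──────██

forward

············
············
············
············
····██───···
····██───···
····██▲──···
····██───···
····─────···
····██─────█
····██─█████
····██────██

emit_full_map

██───···
██───···
██▲──···
██───···
─────···
██─────█
██─█████
██────██
──────██
██────██
··─█████

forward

············
············
············
············
····─────···
····██───···
····██▲──···
····██───···
····██───···
····─────···
····██─────█
····██─█████

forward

············
············
············
············
····█████···
····─────···
····██▲──···
····██───···
····██───···
····██───···
····─────···
····██─────█

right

············
············
············
············
···██████···
···──────···
···██─▲──···
···██────···
···██────···
···██───····
···─────····
···██─────█·

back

············
············
············
···██████···
···──────···
···██────···
···██─▲──···
···██────···
···██────···
···─────····
···██─────█·
···██─█████·

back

············
············
···██████···
···──────···
···██────···
···██────···
···██─▲──···
···██────···
···──────···
···██─────█·
···██─█████·
···██────██·

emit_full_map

██████··
──────··
██────··
██────··
██─▲──··
██────··
──────··
██─────█
██─█████
██────██
──────██
██────██
··─█████

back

············
···██████···
···──────···
···██────···
···██────···
···██────···
···██─▲──···
···──────···
···██─────█·
···██─█████·
···██────██·
···──────██·

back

···██████···
···──────···
···██────···
···██────···
···██────···
···██────···
···───▲──···
···██─────█·
···██─█████·
···██────██·
···──────██·
···██────██·

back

···──────···
···██────···
···██────···
···██────···
···██────···
···──────···
···██─▲───█·
···██─█████·
···██────██·
···──────██·
···██────██·
·····─█████·

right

··──────····
··██────····
··██────····
··██────····
··██─────···
··───────···
··██──▲──█··
··██─█████··
··██────██··
··──────██··
··██────██··
····─█████··

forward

··██████····
··──────····
··██────····
··██────····
··██─────···
··██─────···
··────▲──···
··██─────█··
··██─█████··
··██────██··
··──────██··
··██────██··

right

·██████·····
·──────·····
·██────·····
·██────·····
·██─────█···
·██─────█···
·─────▲──···
·██─────█···
·██─█████···
·██────██···
·──────██···
·██────██···

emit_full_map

██████··
──────··
██────··
██────··
██─────█
██─────█
─────▲──
██─────█
██─█████
██────██
──────██
██────██
··─█████


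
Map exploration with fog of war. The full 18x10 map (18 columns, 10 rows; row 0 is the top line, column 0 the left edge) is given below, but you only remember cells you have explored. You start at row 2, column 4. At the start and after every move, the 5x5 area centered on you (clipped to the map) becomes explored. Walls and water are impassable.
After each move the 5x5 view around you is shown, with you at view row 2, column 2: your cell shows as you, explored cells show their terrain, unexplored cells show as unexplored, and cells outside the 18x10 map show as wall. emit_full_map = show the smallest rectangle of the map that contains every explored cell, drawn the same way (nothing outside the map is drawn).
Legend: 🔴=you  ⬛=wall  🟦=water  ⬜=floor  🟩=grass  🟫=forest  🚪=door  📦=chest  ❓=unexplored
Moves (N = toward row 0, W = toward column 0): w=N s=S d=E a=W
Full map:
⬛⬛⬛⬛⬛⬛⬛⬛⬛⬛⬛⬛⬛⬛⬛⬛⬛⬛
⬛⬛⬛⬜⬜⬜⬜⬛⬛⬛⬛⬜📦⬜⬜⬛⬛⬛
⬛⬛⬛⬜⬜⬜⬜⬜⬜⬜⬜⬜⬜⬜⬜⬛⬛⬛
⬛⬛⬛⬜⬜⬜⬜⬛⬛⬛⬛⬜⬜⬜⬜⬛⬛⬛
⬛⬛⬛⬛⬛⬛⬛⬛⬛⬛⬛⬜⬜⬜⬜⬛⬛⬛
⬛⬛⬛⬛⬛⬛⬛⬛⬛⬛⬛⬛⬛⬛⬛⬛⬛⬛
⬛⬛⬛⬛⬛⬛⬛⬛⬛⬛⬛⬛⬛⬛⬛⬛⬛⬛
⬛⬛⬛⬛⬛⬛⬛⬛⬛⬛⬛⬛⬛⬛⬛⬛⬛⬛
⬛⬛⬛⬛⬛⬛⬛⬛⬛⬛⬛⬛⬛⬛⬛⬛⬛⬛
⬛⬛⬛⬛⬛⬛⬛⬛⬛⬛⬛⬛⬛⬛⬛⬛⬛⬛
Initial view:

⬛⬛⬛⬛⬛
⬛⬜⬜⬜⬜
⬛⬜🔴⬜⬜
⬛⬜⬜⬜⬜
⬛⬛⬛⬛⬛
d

⬛⬛⬛⬛⬛
⬜⬜⬜⬜⬛
⬜⬜🔴⬜⬜
⬜⬜⬜⬜⬛
⬛⬛⬛⬛⬛

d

⬛⬛⬛⬛⬛
⬜⬜⬜⬛⬛
⬜⬜🔴⬜⬜
⬜⬜⬜⬛⬛
⬛⬛⬛⬛⬛

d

⬛⬛⬛⬛⬛
⬜⬜⬛⬛⬛
⬜⬜🔴⬜⬜
⬜⬜⬛⬛⬛
⬛⬛⬛⬛⬛

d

⬛⬛⬛⬛⬛
⬜⬛⬛⬛⬛
⬜⬜🔴⬜⬜
⬜⬛⬛⬛⬛
⬛⬛⬛⬛⬛

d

⬛⬛⬛⬛⬛
⬛⬛⬛⬛⬜
⬜⬜🔴⬜⬜
⬛⬛⬛⬛⬜
⬛⬛⬛⬛⬜

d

⬛⬛⬛⬛⬛
⬛⬛⬛⬜📦
⬜⬜🔴⬜⬜
⬛⬛⬛⬜⬜
⬛⬛⬛⬜⬜

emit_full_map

⬛⬛⬛⬛⬛⬛⬛⬛⬛⬛⬛
⬛⬜⬜⬜⬜⬛⬛⬛⬛⬜📦
⬛⬜⬜⬜⬜⬜⬜⬜🔴⬜⬜
⬛⬜⬜⬜⬜⬛⬛⬛⬛⬜⬜
⬛⬛⬛⬛⬛⬛⬛⬛⬛⬜⬜

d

⬛⬛⬛⬛⬛
⬛⬛⬜📦⬜
⬜⬜🔴⬜⬜
⬛⬛⬜⬜⬜
⬛⬛⬜⬜⬜

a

⬛⬛⬛⬛⬛
⬛⬛⬛⬜📦
⬜⬜🔴⬜⬜
⬛⬛⬛⬜⬜
⬛⬛⬛⬜⬜

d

⬛⬛⬛⬛⬛
⬛⬛⬜📦⬜
⬜⬜🔴⬜⬜
⬛⬛⬜⬜⬜
⬛⬛⬜⬜⬜


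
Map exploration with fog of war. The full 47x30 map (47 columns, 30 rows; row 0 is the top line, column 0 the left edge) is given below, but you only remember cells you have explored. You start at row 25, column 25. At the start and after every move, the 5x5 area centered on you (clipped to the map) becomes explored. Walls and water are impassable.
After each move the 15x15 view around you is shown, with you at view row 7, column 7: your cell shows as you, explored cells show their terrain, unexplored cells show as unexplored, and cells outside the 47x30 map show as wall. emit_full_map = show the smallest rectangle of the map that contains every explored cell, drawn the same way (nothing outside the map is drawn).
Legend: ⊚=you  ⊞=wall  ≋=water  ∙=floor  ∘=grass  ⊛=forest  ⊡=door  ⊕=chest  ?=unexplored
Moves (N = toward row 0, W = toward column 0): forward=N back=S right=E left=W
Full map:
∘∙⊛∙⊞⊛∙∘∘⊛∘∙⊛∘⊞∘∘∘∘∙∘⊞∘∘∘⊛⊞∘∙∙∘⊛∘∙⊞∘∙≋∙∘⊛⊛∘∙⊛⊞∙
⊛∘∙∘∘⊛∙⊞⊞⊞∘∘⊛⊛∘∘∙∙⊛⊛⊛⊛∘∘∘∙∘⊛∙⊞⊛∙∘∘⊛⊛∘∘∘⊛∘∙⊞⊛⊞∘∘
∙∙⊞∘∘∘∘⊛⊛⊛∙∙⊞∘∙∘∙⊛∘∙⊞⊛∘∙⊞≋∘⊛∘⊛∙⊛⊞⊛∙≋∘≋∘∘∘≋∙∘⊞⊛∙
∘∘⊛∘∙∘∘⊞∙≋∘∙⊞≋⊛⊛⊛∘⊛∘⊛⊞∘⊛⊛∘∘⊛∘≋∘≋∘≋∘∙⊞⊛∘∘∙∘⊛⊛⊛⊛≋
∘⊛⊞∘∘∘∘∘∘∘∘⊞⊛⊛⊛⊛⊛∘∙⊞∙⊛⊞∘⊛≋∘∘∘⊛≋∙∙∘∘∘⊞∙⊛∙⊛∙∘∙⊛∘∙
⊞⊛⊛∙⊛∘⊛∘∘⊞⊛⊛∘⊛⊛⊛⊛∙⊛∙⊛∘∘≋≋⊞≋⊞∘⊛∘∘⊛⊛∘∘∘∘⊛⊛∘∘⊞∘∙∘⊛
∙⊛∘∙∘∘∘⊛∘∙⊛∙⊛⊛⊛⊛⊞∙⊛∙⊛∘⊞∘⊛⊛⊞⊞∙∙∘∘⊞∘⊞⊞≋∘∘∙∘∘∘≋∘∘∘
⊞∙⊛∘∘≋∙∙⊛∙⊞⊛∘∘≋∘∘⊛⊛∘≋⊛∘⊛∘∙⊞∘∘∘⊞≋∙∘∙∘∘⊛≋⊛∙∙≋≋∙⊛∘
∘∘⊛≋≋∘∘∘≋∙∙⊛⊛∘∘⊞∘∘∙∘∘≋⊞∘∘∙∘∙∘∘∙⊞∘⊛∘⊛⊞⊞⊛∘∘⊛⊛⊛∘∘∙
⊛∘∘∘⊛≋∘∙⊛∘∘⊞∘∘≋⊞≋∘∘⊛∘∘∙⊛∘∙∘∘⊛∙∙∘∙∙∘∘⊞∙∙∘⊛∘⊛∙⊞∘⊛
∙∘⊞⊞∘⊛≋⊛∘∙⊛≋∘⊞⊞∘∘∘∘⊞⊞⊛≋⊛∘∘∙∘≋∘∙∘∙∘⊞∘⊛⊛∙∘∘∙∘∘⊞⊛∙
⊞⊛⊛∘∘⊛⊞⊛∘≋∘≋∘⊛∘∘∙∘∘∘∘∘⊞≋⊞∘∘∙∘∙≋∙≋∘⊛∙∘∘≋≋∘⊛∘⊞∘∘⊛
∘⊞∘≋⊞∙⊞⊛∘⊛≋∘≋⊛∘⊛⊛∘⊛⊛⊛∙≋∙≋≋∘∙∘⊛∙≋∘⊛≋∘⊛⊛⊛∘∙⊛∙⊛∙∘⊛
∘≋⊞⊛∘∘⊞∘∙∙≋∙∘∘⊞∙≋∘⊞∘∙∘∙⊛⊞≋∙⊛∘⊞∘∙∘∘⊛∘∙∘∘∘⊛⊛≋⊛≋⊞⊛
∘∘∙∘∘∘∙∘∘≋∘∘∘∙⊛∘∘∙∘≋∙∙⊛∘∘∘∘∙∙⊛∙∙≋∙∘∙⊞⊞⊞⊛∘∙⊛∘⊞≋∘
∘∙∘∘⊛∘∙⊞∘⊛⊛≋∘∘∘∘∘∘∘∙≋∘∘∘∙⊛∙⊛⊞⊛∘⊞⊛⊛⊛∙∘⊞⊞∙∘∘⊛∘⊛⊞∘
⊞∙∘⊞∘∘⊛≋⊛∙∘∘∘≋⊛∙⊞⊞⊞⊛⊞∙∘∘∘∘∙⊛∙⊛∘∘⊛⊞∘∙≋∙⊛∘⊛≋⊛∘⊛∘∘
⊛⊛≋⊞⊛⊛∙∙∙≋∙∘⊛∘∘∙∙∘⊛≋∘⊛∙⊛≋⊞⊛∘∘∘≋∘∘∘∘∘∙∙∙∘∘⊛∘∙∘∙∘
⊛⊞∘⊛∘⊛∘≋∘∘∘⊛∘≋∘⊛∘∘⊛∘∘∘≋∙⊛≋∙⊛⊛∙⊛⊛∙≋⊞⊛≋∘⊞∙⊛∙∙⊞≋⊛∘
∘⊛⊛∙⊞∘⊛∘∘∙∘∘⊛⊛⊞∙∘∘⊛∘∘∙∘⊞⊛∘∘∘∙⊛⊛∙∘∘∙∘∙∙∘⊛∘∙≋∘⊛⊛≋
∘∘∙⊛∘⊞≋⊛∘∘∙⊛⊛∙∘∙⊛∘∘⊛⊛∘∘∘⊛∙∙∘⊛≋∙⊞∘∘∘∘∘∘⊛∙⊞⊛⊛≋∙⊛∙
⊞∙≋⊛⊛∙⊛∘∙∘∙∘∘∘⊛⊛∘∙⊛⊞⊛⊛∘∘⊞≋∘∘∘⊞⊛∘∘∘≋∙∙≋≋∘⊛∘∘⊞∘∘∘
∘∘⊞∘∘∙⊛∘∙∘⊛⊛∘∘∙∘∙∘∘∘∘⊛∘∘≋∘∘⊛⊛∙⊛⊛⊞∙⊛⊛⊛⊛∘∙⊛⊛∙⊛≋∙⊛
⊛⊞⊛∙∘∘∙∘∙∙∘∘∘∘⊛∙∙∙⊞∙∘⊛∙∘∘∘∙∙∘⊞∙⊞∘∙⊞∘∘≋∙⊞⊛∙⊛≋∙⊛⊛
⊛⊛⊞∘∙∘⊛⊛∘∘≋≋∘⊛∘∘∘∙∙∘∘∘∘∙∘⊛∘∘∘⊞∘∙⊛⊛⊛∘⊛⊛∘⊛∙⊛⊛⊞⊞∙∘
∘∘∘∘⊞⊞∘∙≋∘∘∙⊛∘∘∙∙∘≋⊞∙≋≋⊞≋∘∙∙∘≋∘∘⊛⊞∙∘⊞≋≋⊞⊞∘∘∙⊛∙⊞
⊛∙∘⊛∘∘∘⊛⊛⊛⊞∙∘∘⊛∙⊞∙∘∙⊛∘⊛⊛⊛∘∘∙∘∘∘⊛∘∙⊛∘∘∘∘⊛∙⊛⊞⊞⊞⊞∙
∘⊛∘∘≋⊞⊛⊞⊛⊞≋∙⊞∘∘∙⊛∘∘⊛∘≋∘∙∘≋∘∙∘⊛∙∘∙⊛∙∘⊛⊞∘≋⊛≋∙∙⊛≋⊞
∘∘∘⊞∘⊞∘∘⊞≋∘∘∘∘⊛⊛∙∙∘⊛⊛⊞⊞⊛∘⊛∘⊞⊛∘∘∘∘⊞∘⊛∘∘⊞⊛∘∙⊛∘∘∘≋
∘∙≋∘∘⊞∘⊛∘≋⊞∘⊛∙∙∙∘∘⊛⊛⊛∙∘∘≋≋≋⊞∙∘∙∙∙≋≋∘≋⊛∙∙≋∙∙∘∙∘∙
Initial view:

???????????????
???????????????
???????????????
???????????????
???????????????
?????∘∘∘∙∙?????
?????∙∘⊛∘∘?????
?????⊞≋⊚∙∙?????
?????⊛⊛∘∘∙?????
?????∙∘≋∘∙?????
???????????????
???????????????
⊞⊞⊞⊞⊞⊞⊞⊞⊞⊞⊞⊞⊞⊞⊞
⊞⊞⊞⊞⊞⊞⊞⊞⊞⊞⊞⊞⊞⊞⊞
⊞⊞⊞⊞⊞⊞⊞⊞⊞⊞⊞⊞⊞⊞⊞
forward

???????????????
???????????????
???????????????
???????????????
???????????????
?????∘≋∘∘⊛?????
?????∘∘∘∙∙?????
?????∙∘⊚∘∘?????
?????⊞≋∘∙∙?????
?????⊛⊛∘∘∙?????
?????∙∘≋∘∙?????
???????????????
???????????????
⊞⊞⊞⊞⊞⊞⊞⊞⊞⊞⊞⊞⊞⊞⊞
⊞⊞⊞⊞⊞⊞⊞⊞⊞⊞⊞⊞⊞⊞⊞

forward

???????????????
???????????????
???????????????
???????????????
???????????????
?????∘⊞≋∘∘?????
?????∘≋∘∘⊛?????
?????∘∘⊚∙∙?????
?????∙∘⊛∘∘?????
?????⊞≋∘∙∙?????
?????⊛⊛∘∘∙?????
?????∙∘≋∘∙?????
???????????????
???????????????
⊞⊞⊞⊞⊞⊞⊞⊞⊞⊞⊞⊞⊞⊞⊞

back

???????????????
???????????????
???????????????
???????????????
?????∘⊞≋∘∘?????
?????∘≋∘∘⊛?????
?????∘∘∘∙∙?????
?????∙∘⊚∘∘?????
?????⊞≋∘∙∙?????
?????⊛⊛∘∘∙?????
?????∙∘≋∘∙?????
???????????????
???????????????
⊞⊞⊞⊞⊞⊞⊞⊞⊞⊞⊞⊞⊞⊞⊞
⊞⊞⊞⊞⊞⊞⊞⊞⊞⊞⊞⊞⊞⊞⊞

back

???????????????
???????????????
???????????????
?????∘⊞≋∘∘?????
?????∘≋∘∘⊛?????
?????∘∘∘∙∙?????
?????∙∘⊛∘∘?????
?????⊞≋⊚∙∙?????
?????⊛⊛∘∘∙?????
?????∙∘≋∘∙?????
???????????????
???????????????
⊞⊞⊞⊞⊞⊞⊞⊞⊞⊞⊞⊞⊞⊞⊞
⊞⊞⊞⊞⊞⊞⊞⊞⊞⊞⊞⊞⊞⊞⊞
⊞⊞⊞⊞⊞⊞⊞⊞⊞⊞⊞⊞⊞⊞⊞

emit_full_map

∘⊞≋∘∘
∘≋∘∘⊛
∘∘∘∙∙
∙∘⊛∘∘
⊞≋⊚∙∙
⊛⊛∘∘∙
∙∘≋∘∙

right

???????????????
???????????????
???????????????
????∘⊞≋∘∘??????
????∘≋∘∘⊛??????
????∘∘∘∙∙∘?????
????∙∘⊛∘∘∘?????
????⊞≋∘⊚∙∘?????
????⊛⊛∘∘∙∘?????
????∙∘≋∘∙∘?????
???????????????
???????????????
⊞⊞⊞⊞⊞⊞⊞⊞⊞⊞⊞⊞⊞⊞⊞
⊞⊞⊞⊞⊞⊞⊞⊞⊞⊞⊞⊞⊞⊞⊞
⊞⊞⊞⊞⊞⊞⊞⊞⊞⊞⊞⊞⊞⊞⊞

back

???????????????
???????????????
????∘⊞≋∘∘??????
????∘≋∘∘⊛??????
????∘∘∘∙∙∘?????
????∙∘⊛∘∘∘?????
????⊞≋∘∙∙∘?????
????⊛⊛∘⊚∙∘?????
????∙∘≋∘∙∘?????
?????∘⊛∘⊞⊛?????
???????????????
⊞⊞⊞⊞⊞⊞⊞⊞⊞⊞⊞⊞⊞⊞⊞
⊞⊞⊞⊞⊞⊞⊞⊞⊞⊞⊞⊞⊞⊞⊞
⊞⊞⊞⊞⊞⊞⊞⊞⊞⊞⊞⊞⊞⊞⊞
⊞⊞⊞⊞⊞⊞⊞⊞⊞⊞⊞⊞⊞⊞⊞

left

???????????????
???????????????
?????∘⊞≋∘∘?????
?????∘≋∘∘⊛?????
?????∘∘∘∙∙∘????
?????∙∘⊛∘∘∘????
?????⊞≋∘∙∙∘????
?????⊛⊛⊚∘∙∘????
?????∙∘≋∘∙∘????
?????⊛∘⊛∘⊞⊛????
???????????????
⊞⊞⊞⊞⊞⊞⊞⊞⊞⊞⊞⊞⊞⊞⊞
⊞⊞⊞⊞⊞⊞⊞⊞⊞⊞⊞⊞⊞⊞⊞
⊞⊞⊞⊞⊞⊞⊞⊞⊞⊞⊞⊞⊞⊞⊞
⊞⊞⊞⊞⊞⊞⊞⊞⊞⊞⊞⊞⊞⊞⊞

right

???????????????
???????????????
????∘⊞≋∘∘??????
????∘≋∘∘⊛??????
????∘∘∘∙∙∘?????
????∙∘⊛∘∘∘?????
????⊞≋∘∙∙∘?????
????⊛⊛∘⊚∙∘?????
????∙∘≋∘∙∘?????
????⊛∘⊛∘⊞⊛?????
???????????????
⊞⊞⊞⊞⊞⊞⊞⊞⊞⊞⊞⊞⊞⊞⊞
⊞⊞⊞⊞⊞⊞⊞⊞⊞⊞⊞⊞⊞⊞⊞
⊞⊞⊞⊞⊞⊞⊞⊞⊞⊞⊞⊞⊞⊞⊞
⊞⊞⊞⊞⊞⊞⊞⊞⊞⊞⊞⊞⊞⊞⊞

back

???????????????
????∘⊞≋∘∘??????
????∘≋∘∘⊛??????
????∘∘∘∙∙∘?????
????∙∘⊛∘∘∘?????
????⊞≋∘∙∙∘?????
????⊛⊛∘∘∙∘?????
????∙∘≋⊚∙∘?????
????⊛∘⊛∘⊞⊛?????
?????≋≋≋⊞∙?????
⊞⊞⊞⊞⊞⊞⊞⊞⊞⊞⊞⊞⊞⊞⊞
⊞⊞⊞⊞⊞⊞⊞⊞⊞⊞⊞⊞⊞⊞⊞
⊞⊞⊞⊞⊞⊞⊞⊞⊞⊞⊞⊞⊞⊞⊞
⊞⊞⊞⊞⊞⊞⊞⊞⊞⊞⊞⊞⊞⊞⊞
⊞⊞⊞⊞⊞⊞⊞⊞⊞⊞⊞⊞⊞⊞⊞

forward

???????????????
???????????????
????∘⊞≋∘∘??????
????∘≋∘∘⊛??????
????∘∘∘∙∙∘?????
????∙∘⊛∘∘∘?????
????⊞≋∘∙∙∘?????
????⊛⊛∘⊚∙∘?????
????∙∘≋∘∙∘?????
????⊛∘⊛∘⊞⊛?????
?????≋≋≋⊞∙?????
⊞⊞⊞⊞⊞⊞⊞⊞⊞⊞⊞⊞⊞⊞⊞
⊞⊞⊞⊞⊞⊞⊞⊞⊞⊞⊞⊞⊞⊞⊞
⊞⊞⊞⊞⊞⊞⊞⊞⊞⊞⊞⊞⊞⊞⊞
⊞⊞⊞⊞⊞⊞⊞⊞⊞⊞⊞⊞⊞⊞⊞

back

???????????????
????∘⊞≋∘∘??????
????∘≋∘∘⊛??????
????∘∘∘∙∙∘?????
????∙∘⊛∘∘∘?????
????⊞≋∘∙∙∘?????
????⊛⊛∘∘∙∘?????
????∙∘≋⊚∙∘?????
????⊛∘⊛∘⊞⊛?????
?????≋≋≋⊞∙?????
⊞⊞⊞⊞⊞⊞⊞⊞⊞⊞⊞⊞⊞⊞⊞
⊞⊞⊞⊞⊞⊞⊞⊞⊞⊞⊞⊞⊞⊞⊞
⊞⊞⊞⊞⊞⊞⊞⊞⊞⊞⊞⊞⊞⊞⊞
⊞⊞⊞⊞⊞⊞⊞⊞⊞⊞⊞⊞⊞⊞⊞
⊞⊞⊞⊞⊞⊞⊞⊞⊞⊞⊞⊞⊞⊞⊞

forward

???????????????
???????????????
????∘⊞≋∘∘??????
????∘≋∘∘⊛??????
????∘∘∘∙∙∘?????
????∙∘⊛∘∘∘?????
????⊞≋∘∙∙∘?????
????⊛⊛∘⊚∙∘?????
????∙∘≋∘∙∘?????
????⊛∘⊛∘⊞⊛?????
?????≋≋≋⊞∙?????
⊞⊞⊞⊞⊞⊞⊞⊞⊞⊞⊞⊞⊞⊞⊞
⊞⊞⊞⊞⊞⊞⊞⊞⊞⊞⊞⊞⊞⊞⊞
⊞⊞⊞⊞⊞⊞⊞⊞⊞⊞⊞⊞⊞⊞⊞
⊞⊞⊞⊞⊞⊞⊞⊞⊞⊞⊞⊞⊞⊞⊞

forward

???????????????
???????????????
???????????????
????∘⊞≋∘∘??????
????∘≋∘∘⊛??????
????∘∘∘∙∙∘?????
????∙∘⊛∘∘∘?????
????⊞≋∘⊚∙∘?????
????⊛⊛∘∘∙∘?????
????∙∘≋∘∙∘?????
????⊛∘⊛∘⊞⊛?????
?????≋≋≋⊞∙?????
⊞⊞⊞⊞⊞⊞⊞⊞⊞⊞⊞⊞⊞⊞⊞
⊞⊞⊞⊞⊞⊞⊞⊞⊞⊞⊞⊞⊞⊞⊞
⊞⊞⊞⊞⊞⊞⊞⊞⊞⊞⊞⊞⊞⊞⊞

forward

???????????????
???????????????
???????????????
???????????????
????∘⊞≋∘∘??????
????∘≋∘∘⊛⊛?????
????∘∘∘∙∙∘?????
????∙∘⊛⊚∘∘?????
????⊞≋∘∙∙∘?????
????⊛⊛∘∘∙∘?????
????∙∘≋∘∙∘?????
????⊛∘⊛∘⊞⊛?????
?????≋≋≋⊞∙?????
⊞⊞⊞⊞⊞⊞⊞⊞⊞⊞⊞⊞⊞⊞⊞
⊞⊞⊞⊞⊞⊞⊞⊞⊞⊞⊞⊞⊞⊞⊞

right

???????????????
???????????????
???????????????
???????????????
???∘⊞≋∘∘???????
???∘≋∘∘⊛⊛∙?????
???∘∘∘∙∙∘⊞?????
???∙∘⊛∘⊚∘⊞?????
???⊞≋∘∙∙∘≋?????
???⊛⊛∘∘∙∘∘?????
???∙∘≋∘∙∘??????
???⊛∘⊛∘⊞⊛??????
????≋≋≋⊞∙??????
⊞⊞⊞⊞⊞⊞⊞⊞⊞⊞⊞⊞⊞⊞⊞
⊞⊞⊞⊞⊞⊞⊞⊞⊞⊞⊞⊞⊞⊞⊞

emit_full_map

∘⊞≋∘∘??
∘≋∘∘⊛⊛∙
∘∘∘∙∙∘⊞
∙∘⊛∘⊚∘⊞
⊞≋∘∙∙∘≋
⊛⊛∘∘∙∘∘
∙∘≋∘∙∘?
⊛∘⊛∘⊞⊛?
?≋≋≋⊞∙?


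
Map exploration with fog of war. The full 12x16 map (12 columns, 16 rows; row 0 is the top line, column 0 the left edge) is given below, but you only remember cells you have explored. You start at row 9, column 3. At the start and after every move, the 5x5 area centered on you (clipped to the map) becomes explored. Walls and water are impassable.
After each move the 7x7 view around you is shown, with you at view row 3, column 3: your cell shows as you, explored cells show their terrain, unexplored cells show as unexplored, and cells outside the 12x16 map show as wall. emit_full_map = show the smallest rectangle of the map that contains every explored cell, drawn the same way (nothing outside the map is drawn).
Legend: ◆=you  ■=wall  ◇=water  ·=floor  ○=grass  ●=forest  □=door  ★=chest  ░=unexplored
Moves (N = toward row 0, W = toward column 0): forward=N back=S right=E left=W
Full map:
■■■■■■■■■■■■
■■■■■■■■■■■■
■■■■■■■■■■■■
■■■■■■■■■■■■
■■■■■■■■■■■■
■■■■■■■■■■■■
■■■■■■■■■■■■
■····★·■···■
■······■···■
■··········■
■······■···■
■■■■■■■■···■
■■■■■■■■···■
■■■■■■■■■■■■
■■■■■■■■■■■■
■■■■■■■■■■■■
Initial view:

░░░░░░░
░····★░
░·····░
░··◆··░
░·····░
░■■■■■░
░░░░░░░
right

░░░░░░░
····★·░
······░
···◆··░
······░
■■■■■■░
░░░░░░░

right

░░░░░░░
···★·■░
·····■░
···◆··░
·····■░
■■■■■■░
░░░░░░░

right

░░░░░░░
··★·■·░
····■·░
···◆··░
····■·░
■■■■■·░
░░░░░░░

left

░░░░░░░
···★·■·
·····■·
···◆···
·····■·
■■■■■■·
░░░░░░░

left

░░░░░░░
····★·■
······■
···◆···
······■
■■■■■■■
░░░░░░░

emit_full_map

····★·■·
······■·
···◆····
······■·
■■■■■■■·

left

░░░░░░░
░····★·
░······
░··◆···
░······
░■■■■■■
░░░░░░░

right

░░░░░░░
····★·■
······■
···◆···
······■
■■■■■■■
░░░░░░░

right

░░░░░░░
···★·■·
·····■·
···◆···
·····■·
■■■■■■·
░░░░░░░

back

···★·■·
·····■·
·······
···◆·■·
■■■■■■·
░■■■■■░
░░░░░░░

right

··★·■·░
····■·░
······░
···◆■·░
■■■■■·░
■■■■■·░
░░░░░░░

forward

░░░░░░░
··★·■·░
····■·░
···◆··░
····■·░
■■■■■·░
■■■■■·░

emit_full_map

····★·■·
······■·
·····◆··
······■·
■■■■■■■·
░░■■■■■·
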